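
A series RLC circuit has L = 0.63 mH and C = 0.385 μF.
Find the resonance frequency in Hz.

Step 1 — Resonance condition Im(Z)=0 gives ω₀ = 1/√(LC).
Step 2 — ω₀ = 1/√(0.00063·3.85e-07) = 6.421e+04 rad/s.
Step 3 — f₀ = ω₀/(2π) = 1.022e+04 Hz.

f₀ = 1.022e+04 Hz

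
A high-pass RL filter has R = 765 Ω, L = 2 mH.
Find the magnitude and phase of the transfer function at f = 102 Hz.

Step 1 — Angular frequency: ω = 2π·102 = 640.9 rad/s.
Step 2 — Transfer function: H(jω) = jωL/(R + jωL).
Step 3 — Numerator jωL = j·1.282; denominator R + jωL = 765 + j1.282.
Step 4 — H = 2.807e-06 + j0.001676.
Step 5 — Magnitude: |H| = 0.001676 (-55.5 dB); phase: φ = 89.9°.

|H| = 0.001676 (-55.5 dB), φ = 89.9°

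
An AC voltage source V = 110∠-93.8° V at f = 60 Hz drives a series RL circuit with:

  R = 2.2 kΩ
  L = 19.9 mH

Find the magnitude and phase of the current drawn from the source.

Step 1 — Angular frequency: ω = 2π·f = 2π·60 = 377 rad/s.
Step 2 — Component impedances:
  R: Z = R = 2200 Ω
  L: Z = jωL = j·377·0.0199 = 0 + j7.502 Ω
Step 3 — Series combination: Z_total = R + L = 2200 + j7.502 Ω = 2200∠0.2° Ω.
Step 4 — Source phasor: V = 110∠-93.8° V = -7.29 - j109.8 V.
Step 5 — Ohm's law: I = V / Z_total = (-7.29 - j109.8) / (2200 + j7.502) = -0.003484 - j0.04988 A.
Step 6 — Convert to polar: |I| = 0.05 A, ∠I = -94.0°.

I = 0.05∠-94.0° A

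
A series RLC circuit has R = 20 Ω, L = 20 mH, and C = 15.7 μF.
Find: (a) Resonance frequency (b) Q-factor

Step 1 — Resonance condition Im(Z)=0 gives ω₀ = 1/√(LC).
Step 2 — ω₀ = 1/√(0.02·1.57e-05) = 1785 rad/s.
Step 3 — f₀ = ω₀/(2π) = 284 Hz.
Step 4 — Series Q: Q = ω₀L/R = 1785·0.02/20 = 1.785.

(a) f₀ = 284 Hz  (b) Q = 1.785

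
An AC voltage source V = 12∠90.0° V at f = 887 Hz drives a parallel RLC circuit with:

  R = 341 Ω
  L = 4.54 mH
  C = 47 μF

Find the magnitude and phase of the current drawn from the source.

Step 1 — Angular frequency: ω = 2π·f = 2π·887 = 5573 rad/s.
Step 2 — Component impedances:
  R: Z = R = 341 Ω
  L: Z = jωL = j·5573·0.00454 = 0 + j25.3 Ω
  C: Z = 1/(jωC) = -j/(ω·C) = 0 - j3.818 Ω
Step 3 — Parallel combination: 1/Z_total = 1/R + 1/L + 1/C; Z_total = 0.05927 - j4.495 Ω = 4.496∠-89.2° Ω.
Step 4 — Source phasor: V = 12∠90.0° V = 0 + j12 V.
Step 5 — Ohm's law: I = V / Z_total = (0 + j12) / (0.05927 - j4.495) = -2.669 + j0.03519 A.
Step 6 — Convert to polar: |I| = 2.669 A, ∠I = 179.2°.

I = 2.669∠179.2° A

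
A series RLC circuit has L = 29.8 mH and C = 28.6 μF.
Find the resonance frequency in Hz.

Step 1 — Resonance condition Im(Z)=0 gives ω₀ = 1/√(LC).
Step 2 — ω₀ = 1/√(0.0298·2.86e-05) = 1083 rad/s.
Step 3 — f₀ = ω₀/(2π) = 172.4 Hz.

f₀ = 172.4 Hz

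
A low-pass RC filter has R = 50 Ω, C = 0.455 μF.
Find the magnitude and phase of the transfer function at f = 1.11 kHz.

Step 1 — Angular frequency: ω = 2π·1110 = 6974 rad/s.
Step 2 — Transfer function: H(jω) = 1/(1 + jωRC).
Step 3 — Denominator: 1 + jωRC = 1 + j·6974·50·4.55e-07 = 1 + j0.1587.
Step 4 — H = 0.9754 - j0.1548.
Step 5 — Magnitude: |H| = 0.9876 (-0.1 dB); phase: φ = -9.0°.

|H| = 0.9876 (-0.1 dB), φ = -9.0°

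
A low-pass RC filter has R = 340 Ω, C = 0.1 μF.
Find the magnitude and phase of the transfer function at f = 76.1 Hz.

Step 1 — Angular frequency: ω = 2π·76.1 = 478.2 rad/s.
Step 2 — Transfer function: H(jω) = 1/(1 + jωRC).
Step 3 — Denominator: 1 + jωRC = 1 + j·478.2·340·1e-07 = 1 + j0.01626.
Step 4 — H = 0.9997 - j0.01625.
Step 5 — Magnitude: |H| = 0.9999 (-0.0 dB); phase: φ = -0.9°.

|H| = 0.9999 (-0.0 dB), φ = -0.9°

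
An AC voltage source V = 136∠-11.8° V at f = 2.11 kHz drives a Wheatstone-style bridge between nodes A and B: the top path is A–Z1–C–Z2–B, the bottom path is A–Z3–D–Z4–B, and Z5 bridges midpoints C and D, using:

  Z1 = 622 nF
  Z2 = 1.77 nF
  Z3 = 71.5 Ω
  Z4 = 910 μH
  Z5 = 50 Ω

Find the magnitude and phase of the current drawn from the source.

Step 1 — Angular frequency: ω = 2π·f = 2π·2110 = 1.326e+04 rad/s.
Step 2 — Component impedances:
  Z1: Z = 1/(jωC) = -j/(ω·C) = 0 - j121.3 Ω
  Z2: Z = 1/(jωC) = -j/(ω·C) = 0 - j4.262e+04 Ω
  Z3: Z = R = 71.5 Ω
  Z4: Z = jωL = j·1.326e+04·0.00091 = 0 + j12.06 Ω
  Z5: Z = R = 50 Ω
Step 3 — Bridge requires nodal analysis (the Z5 bridge couples midpoints C and D, so the two paths cannot be reduced to a simple series/parallel combination). Setting node B to ground and injecting 1 A at node A, the 3-node admittance system at A, C, D solves to V_A = Z_AB = 50.44 - j8.962 Ω = 51.23∠-10.1° Ω.
Step 4 — Source phasor: V = 136∠-11.8° V = 133.1 - j27.81 V.
Step 5 — Ohm's law: I = V / Z_total = (133.1 - j27.81) / (50.44 - j8.962) = 2.653 - j0.07992 A.
Step 6 — Convert to polar: |I| = 2.655 A, ∠I = -1.7°.

I = 2.655∠-1.7° A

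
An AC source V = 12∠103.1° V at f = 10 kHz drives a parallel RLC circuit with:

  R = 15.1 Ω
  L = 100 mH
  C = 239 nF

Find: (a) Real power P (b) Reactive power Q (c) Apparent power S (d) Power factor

Step 1 — Angular frequency: ω = 2π·f = 2π·1e+04 = 6.283e+04 rad/s.
Step 2 — Component impedances:
  R: Z = R = 15.1 Ω
  L: Z = jωL = j·6.283e+04·0.1 = 0 + j6283 Ω
  C: Z = 1/(jωC) = -j/(ω·C) = 0 - j66.59 Ω
Step 3 — Parallel combination: 1/Z_total = 1/R + 1/L + 1/C; Z_total = 14.38 - j3.225 Ω = 14.73∠-12.6° Ω.
Step 4 — Source phasor: V = 12∠103.1° V = -2.72 + j11.69 V.
Step 5 — Current: I = V / Z = -0.3538 + j0.7336 A = 0.8145∠115.7° A.
Step 6 — Complex power: S = V·I* = 9.536 - j2.14 VA.
Step 7 — Real power: P = Re(S) = 9.536 W.
Step 8 — Reactive power: Q = Im(S) = -2.14 VAR.
Step 9 — Apparent power: |S| = 9.773 VA.
Step 10 — Power factor: PF = P/|S| = 0.9757 (leading).

(a) P = 9.536 W  (b) Q = -2.14 VAR  (c) S = 9.773 VA  (d) PF = 0.9757 (leading)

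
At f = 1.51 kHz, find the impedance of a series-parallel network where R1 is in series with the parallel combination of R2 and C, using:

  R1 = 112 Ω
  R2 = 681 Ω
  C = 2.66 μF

Step 1 — Angular frequency: ω = 2π·f = 2π·1510 = 9488 rad/s.
Step 2 — Component impedances:
  R1: Z = R = 112 Ω
  R2: Z = R = 681 Ω
  C: Z = 1/(jωC) = -j/(ω·C) = 0 - j39.62 Ω
Step 3 — Parallel branch: R2 || C = 1/(1/R2 + 1/C) = 2.298 - j39.49 Ω.
Step 4 — Series with R1: Z_total = R1 + (R2 || C) = 114.3 - j39.49 Ω = 120.9∠-19.1° Ω.

Z = 114.3 - j39.49 Ω = 120.9∠-19.1° Ω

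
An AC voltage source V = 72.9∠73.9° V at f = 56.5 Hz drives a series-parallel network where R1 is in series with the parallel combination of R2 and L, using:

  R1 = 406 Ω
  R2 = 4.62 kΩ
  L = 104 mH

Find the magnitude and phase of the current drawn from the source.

Step 1 — Angular frequency: ω = 2π·f = 2π·56.5 = 355 rad/s.
Step 2 — Component impedances:
  R1: Z = R = 406 Ω
  R2: Z = R = 4620 Ω
  L: Z = jωL = j·355·0.104 = 0 + j36.92 Ω
Step 3 — Parallel branch: R2 || L = 1/(1/R2 + 1/L) = 0.295 + j36.92 Ω.
Step 4 — Series with R1: Z_total = R1 + (R2 || L) = 406.3 + j36.92 Ω = 408∠5.2° Ω.
Step 5 — Source phasor: V = 72.9∠73.9° V = 20.22 + j70.04 V.
Step 6 — Ohm's law: I = V / Z_total = (20.22 + j70.04) / (406.3 + j36.92) = 0.06489 + j0.1665 A.
Step 7 — Convert to polar: |I| = 0.1787 A, ∠I = 68.7°.

I = 0.1787∠68.7° A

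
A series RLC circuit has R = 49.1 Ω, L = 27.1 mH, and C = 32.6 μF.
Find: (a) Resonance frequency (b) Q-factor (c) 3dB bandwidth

Step 1 — Resonance: ω₀ = 1/√(LC) = 1/√(0.0271·3.26e-05) = 1064 rad/s.
Step 2 — f₀ = ω₀/(2π) = 169.3 Hz.
Step 3 — Series Q: Q = ω₀L/R = 1064·0.0271/49.1 = 0.5872.
Step 4 — Bandwidth: Δω = ω₀/Q = 1812 rad/s; BW = Δω/(2π) = 288.4 Hz.

(a) f₀ = 169.3 Hz  (b) Q = 0.5872  (c) BW = 288.4 Hz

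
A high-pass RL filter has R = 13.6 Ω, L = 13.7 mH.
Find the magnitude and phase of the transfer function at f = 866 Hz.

Step 1 — Angular frequency: ω = 2π·866 = 5441 rad/s.
Step 2 — Transfer function: H(jω) = jωL/(R + jωL).
Step 3 — Numerator jωL = j·74.54; denominator R + jωL = 13.6 + j74.54.
Step 4 — H = 0.9678 + j0.1766.
Step 5 — Magnitude: |H| = 0.9838 (-0.1 dB); phase: φ = 10.3°.

|H| = 0.9838 (-0.1 dB), φ = 10.3°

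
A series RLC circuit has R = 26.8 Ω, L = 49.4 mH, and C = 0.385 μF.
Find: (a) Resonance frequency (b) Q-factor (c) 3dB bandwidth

Step 1 — Resonance: ω₀ = 1/√(LC) = 1/√(0.0494·3.85e-07) = 7251 rad/s.
Step 2 — f₀ = ω₀/(2π) = 1154 Hz.
Step 3 — Series Q: Q = ω₀L/R = 7251·0.0494/26.8 = 13.37.
Step 4 — Bandwidth: Δω = ω₀/Q = 542.5 rad/s; BW = Δω/(2π) = 86.34 Hz.

(a) f₀ = 1154 Hz  (b) Q = 13.37  (c) BW = 86.34 Hz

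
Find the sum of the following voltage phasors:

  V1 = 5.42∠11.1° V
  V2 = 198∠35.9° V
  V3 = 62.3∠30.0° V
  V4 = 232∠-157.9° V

Step 1 — Convert each phasor to rectangular form:
  V1 = 5.42·(cos(11.1°) + j·sin(11.1°)) = 5.319 + j1.043 V
  V2 = 198·(cos(35.9°) + j·sin(35.9°)) = 160.4 + j116.1 V
  V3 = 62.3·(cos(30.0°) + j·sin(30.0°)) = 53.95 + j31.15 V
  V4 = 232·(cos(-157.9°) + j·sin(-157.9°)) = -215 - j87.28 V
Step 2 — Sum components: V_total = 4.706 + j61.01 V.
Step 3 — Convert to polar: |V_total| = 61.19 V, ∠V_total = 85.6°.

V_total = 61.19∠85.6° V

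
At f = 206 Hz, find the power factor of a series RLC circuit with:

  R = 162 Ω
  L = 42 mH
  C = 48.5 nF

Step 1 — Angular frequency: ω = 2π·f = 2π·206 = 1294 rad/s.
Step 2 — Component impedances:
  R: Z = R = 162 Ω
  L: Z = jωL = j·1294·0.042 = 0 + j54.36 Ω
  C: Z = 1/(jωC) = -j/(ω·C) = 0 - j1.593e+04 Ω
Step 3 — Series combination: Z_total = R + L + C = 162 - j1.588e+04 Ω = 1.588e+04∠-89.4° Ω.
Step 4 — Power factor: PF = cos(φ) = Re(Z)/|Z| = 162/1.588e+04 = 0.0102.
Step 5 — Type: Im(Z) = -1.588e+04 ⇒ leading (phase φ = -89.4°).

PF = 0.0102 (leading, φ = -89.4°)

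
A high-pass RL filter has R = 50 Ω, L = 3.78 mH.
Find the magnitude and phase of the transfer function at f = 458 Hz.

Step 1 — Angular frequency: ω = 2π·458 = 2878 rad/s.
Step 2 — Transfer function: H(jω) = jωL/(R + jωL).
Step 3 — Numerator jωL = j·10.88; denominator R + jωL = 50 + j10.88.
Step 4 — H = 0.04519 + j0.2077.
Step 5 — Magnitude: |H| = 0.2126 (-13.4 dB); phase: φ = 77.7°.

|H| = 0.2126 (-13.4 dB), φ = 77.7°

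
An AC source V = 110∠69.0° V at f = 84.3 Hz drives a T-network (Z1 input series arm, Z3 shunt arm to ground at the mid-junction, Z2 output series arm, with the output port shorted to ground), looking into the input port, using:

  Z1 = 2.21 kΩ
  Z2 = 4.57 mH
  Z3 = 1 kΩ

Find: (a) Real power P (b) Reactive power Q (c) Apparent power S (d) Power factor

Step 1 — Angular frequency: ω = 2π·f = 2π·84.3 = 529.7 rad/s.
Step 2 — Component impedances:
  Z1: Z = R = 2210 Ω
  Z2: Z = jωL = j·529.7·0.00457 = 0 + j2.421 Ω
  Z3: Z = R = 1000 Ω
Step 3 — With the output port shorted to ground, the output series arm Z2 runs from the junction to ground; the shunt arm Z3 also runs from the junction to ground. They appear in parallel: Z3 || Z2 = 0.005859 + j2.421 Ω.
Step 4 — Series with input arm Z1: Z_in = Z1 + (Z3 || Z2) = 2210 + j2.421 Ω = 2210∠0.1° Ω.
Step 5 — Source phasor: V = 110∠69.0° V = 39.42 + j102.7 V.
Step 6 — Current: I = V / Z = 0.01789 + j0.04645 A = 0.04977∠68.9° A.
Step 7 — Complex power: S = V·I* = 5.475 + j0.005997 VA.
Step 8 — Real power: P = Re(S) = 5.475 W.
Step 9 — Reactive power: Q = Im(S) = 0.005997 VAR.
Step 10 — Apparent power: |S| = 5.475 VA.
Step 11 — Power factor: PF = P/|S| = 1 (lagging).

(a) P = 5.475 W  (b) Q = 0.005997 VAR  (c) S = 5.475 VA  (d) PF = 1 (lagging)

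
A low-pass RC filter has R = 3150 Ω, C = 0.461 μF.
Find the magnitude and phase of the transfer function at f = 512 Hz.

Step 1 — Angular frequency: ω = 2π·512 = 3217 rad/s.
Step 2 — Transfer function: H(jω) = 1/(1 + jωRC).
Step 3 — Denominator: 1 + jωRC = 1 + j·3217·3150·4.61e-07 = 1 + j4.672.
Step 4 — H = 0.04381 - j0.2047.
Step 5 — Magnitude: |H| = 0.2093 (-13.6 dB); phase: φ = -77.9°.

|H| = 0.2093 (-13.6 dB), φ = -77.9°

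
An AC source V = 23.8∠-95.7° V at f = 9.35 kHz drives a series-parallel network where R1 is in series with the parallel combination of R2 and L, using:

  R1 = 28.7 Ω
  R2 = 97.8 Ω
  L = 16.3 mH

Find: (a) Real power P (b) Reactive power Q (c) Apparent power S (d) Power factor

Step 1 — Angular frequency: ω = 2π·f = 2π·9350 = 5.875e+04 rad/s.
Step 2 — Component impedances:
  R1: Z = R = 28.7 Ω
  R2: Z = R = 97.8 Ω
  L: Z = jωL = j·5.875e+04·0.0163 = 0 + j957.6 Ω
Step 3 — Parallel branch: R2 || L = 1/(1/R2 + 1/L) = 96.79 + j9.885 Ω.
Step 4 — Series with R1: Z_total = R1 + (R2 || L) = 125.5 + j9.885 Ω = 125.9∠4.5° Ω.
Step 5 — Source phasor: V = 23.8∠-95.7° V = -2.364 - j23.68 V.
Step 6 — Current: I = V / Z = -0.03349 - j0.1861 A = 0.1891∠-100.2° A.
Step 7 — Complex power: S = V·I* = 4.486 + j0.3534 VA.
Step 8 — Real power: P = Re(S) = 4.486 W.
Step 9 — Reactive power: Q = Im(S) = 0.3534 VAR.
Step 10 — Apparent power: |S| = 4.5 VA.
Step 11 — Power factor: PF = P/|S| = 0.9969 (lagging).

(a) P = 4.486 W  (b) Q = 0.3534 VAR  (c) S = 4.5 VA  (d) PF = 0.9969 (lagging)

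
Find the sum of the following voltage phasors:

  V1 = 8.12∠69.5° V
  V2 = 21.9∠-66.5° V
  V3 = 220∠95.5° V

Step 1 — Convert each phasor to rectangular form:
  V1 = 8.12·(cos(69.5°) + j·sin(69.5°)) = 2.844 + j7.606 V
  V2 = 21.9·(cos(-66.5°) + j·sin(-66.5°)) = 8.733 - j20.08 V
  V3 = 220·(cos(95.5°) + j·sin(95.5°)) = -21.09 + j219 V
Step 2 — Sum components: V_total = -9.51 + j206.5 V.
Step 3 — Convert to polar: |V_total| = 206.7 V, ∠V_total = 92.6°.

V_total = 206.7∠92.6° V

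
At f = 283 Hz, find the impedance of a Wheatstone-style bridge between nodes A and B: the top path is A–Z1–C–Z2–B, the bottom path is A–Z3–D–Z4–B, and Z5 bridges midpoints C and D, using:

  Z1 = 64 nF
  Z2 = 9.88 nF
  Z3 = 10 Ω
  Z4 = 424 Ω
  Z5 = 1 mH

Step 1 — Angular frequency: ω = 2π·f = 2π·283 = 1778 rad/s.
Step 2 — Component impedances:
  Z1: Z = 1/(jωC) = -j/(ω·C) = 0 - j8787 Ω
  Z2: Z = 1/(jωC) = -j/(ω·C) = 0 - j5.692e+04 Ω
  Z3: Z = R = 10 Ω
  Z4: Z = R = 424 Ω
  Z5: Z = jωL = j·1778·0.001 = 0 + j1.778 Ω
Step 3 — Bridge requires nodal analysis (the Z5 bridge couples midpoints C and D, so the two paths cannot be reduced to a simple series/parallel combination). Setting node B to ground and injecting 1 A at node A, the 3-node admittance system at A, C, D solves to V_A = Z_AB = 434 - j3.17 Ω = 434∠-0.4° Ω.

Z = 434 - j3.17 Ω = 434∠-0.4° Ω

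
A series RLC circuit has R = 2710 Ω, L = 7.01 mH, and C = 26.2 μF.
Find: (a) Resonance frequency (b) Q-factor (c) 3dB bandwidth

Step 1 — Resonance: ω₀ = 1/√(LC) = 1/√(0.00701·2.62e-05) = 2333 rad/s.
Step 2 — f₀ = ω₀/(2π) = 371.4 Hz.
Step 3 — Series Q: Q = ω₀L/R = 2333·0.00701/2710 = 0.006036.
Step 4 — Bandwidth: Δω = ω₀/Q = 3.866e+05 rad/s; BW = Δω/(2π) = 6.153e+04 Hz.

(a) f₀ = 371.4 Hz  (b) Q = 0.006036  (c) BW = 6.153e+04 Hz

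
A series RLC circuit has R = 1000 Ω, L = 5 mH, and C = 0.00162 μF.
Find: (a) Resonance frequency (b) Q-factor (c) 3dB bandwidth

Step 1 — Resonance: ω₀ = 1/√(LC) = 1/√(0.005·1.62e-09) = 3.514e+05 rad/s.
Step 2 — f₀ = ω₀/(2π) = 5.592e+04 Hz.
Step 3 — Series Q: Q = ω₀L/R = 3.514e+05·0.005/1000 = 1.757.
Step 4 — Bandwidth: Δω = ω₀/Q = 2e+05 rad/s; BW = Δω/(2π) = 3.183e+04 Hz.

(a) f₀ = 5.592e+04 Hz  (b) Q = 1.757  (c) BW = 3.183e+04 Hz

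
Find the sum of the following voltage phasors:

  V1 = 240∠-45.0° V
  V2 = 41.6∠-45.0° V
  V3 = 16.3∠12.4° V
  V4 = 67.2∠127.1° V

Step 1 — Convert each phasor to rectangular form:
  V1 = 240·(cos(-45.0°) + j·sin(-45.0°)) = 169.7 - j169.7 V
  V2 = 41.6·(cos(-45.0°) + j·sin(-45.0°)) = 29.42 - j29.42 V
  V3 = 16.3·(cos(12.4°) + j·sin(12.4°)) = 15.92 + j3.5 V
  V4 = 67.2·(cos(127.1°) + j·sin(127.1°)) = -40.54 + j53.6 V
Step 2 — Sum components: V_total = 174.5 - j142 V.
Step 3 — Convert to polar: |V_total| = 225 V, ∠V_total = -39.1°.

V_total = 225∠-39.1° V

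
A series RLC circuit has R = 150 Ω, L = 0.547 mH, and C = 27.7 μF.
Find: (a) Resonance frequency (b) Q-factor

Step 1 — Resonance condition Im(Z)=0 gives ω₀ = 1/√(LC).
Step 2 — ω₀ = 1/√(0.000547·2.77e-05) = 8124 rad/s.
Step 3 — f₀ = ω₀/(2π) = 1293 Hz.
Step 4 — Series Q: Q = ω₀L/R = 8124·0.000547/150 = 0.02963.

(a) f₀ = 1293 Hz  (b) Q = 0.02963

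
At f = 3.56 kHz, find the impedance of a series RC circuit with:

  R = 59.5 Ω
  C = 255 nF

Step 1 — Angular frequency: ω = 2π·f = 2π·3560 = 2.237e+04 rad/s.
Step 2 — Component impedances:
  R: Z = R = 59.5 Ω
  C: Z = 1/(jωC) = -j/(ω·C) = 0 - j175.3 Ω
Step 3 — Series combination: Z_total = R + C = 59.5 - j175.3 Ω = 185.1∠-71.3° Ω.

Z = 59.5 - j175.3 Ω = 185.1∠-71.3° Ω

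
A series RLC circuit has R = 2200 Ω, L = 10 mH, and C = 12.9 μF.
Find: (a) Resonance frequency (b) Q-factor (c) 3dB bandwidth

Step 1 — Resonance: ω₀ = 1/√(LC) = 1/√(0.01·1.29e-05) = 2784 rad/s.
Step 2 — f₀ = ω₀/(2π) = 443.1 Hz.
Step 3 — Series Q: Q = ω₀L/R = 2784·0.01/2200 = 0.01266.
Step 4 — Bandwidth: Δω = ω₀/Q = 2.2e+05 rad/s; BW = Δω/(2π) = 3.501e+04 Hz.

(a) f₀ = 443.1 Hz  (b) Q = 0.01266  (c) BW = 3.501e+04 Hz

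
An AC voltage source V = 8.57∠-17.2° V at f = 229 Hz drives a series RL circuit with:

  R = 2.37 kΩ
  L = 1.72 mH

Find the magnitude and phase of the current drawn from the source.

Step 1 — Angular frequency: ω = 2π·f = 2π·229 = 1439 rad/s.
Step 2 — Component impedances:
  R: Z = R = 2370 Ω
  L: Z = jωL = j·1439·0.00172 = 0 + j2.475 Ω
Step 3 — Series combination: Z_total = R + L = 2370 + j2.475 Ω = 2370∠0.1° Ω.
Step 4 — Source phasor: V = 8.57∠-17.2° V = 8.187 - j2.534 V.
Step 5 — Ohm's law: I = V / Z_total = (8.187 - j2.534) / (2370 + j2.475) = 0.003453 - j0.001073 A.
Step 6 — Convert to polar: |I| = 0.003616 A, ∠I = -17.3°.

I = 0.003616∠-17.3° A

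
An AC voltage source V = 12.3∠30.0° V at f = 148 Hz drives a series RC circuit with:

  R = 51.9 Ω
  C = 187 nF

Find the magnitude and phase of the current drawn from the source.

Step 1 — Angular frequency: ω = 2π·f = 2π·148 = 929.9 rad/s.
Step 2 — Component impedances:
  R: Z = R = 51.9 Ω
  C: Z = 1/(jωC) = -j/(ω·C) = 0 - j5751 Ω
Step 3 — Series combination: Z_total = R + C = 51.9 - j5751 Ω = 5751∠-89.5° Ω.
Step 4 — Source phasor: V = 12.3∠30.0° V = 10.65 + j6.15 V.
Step 5 — Ohm's law: I = V / Z_total = (10.65 + j6.15) / (51.9 - j5751) = -0.001053 + j0.001862 A.
Step 6 — Convert to polar: |I| = 0.002139 A, ∠I = 119.5°.

I = 0.002139∠119.5° A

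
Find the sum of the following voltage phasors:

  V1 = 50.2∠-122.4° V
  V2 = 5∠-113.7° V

Step 1 — Convert each phasor to rectangular form:
  V1 = 50.2·(cos(-122.4°) + j·sin(-122.4°)) = -26.9 - j42.39 V
  V2 = 5·(cos(-113.7°) + j·sin(-113.7°)) = -2.01 - j4.578 V
Step 2 — Sum components: V_total = -28.91 - j46.96 V.
Step 3 — Convert to polar: |V_total| = 55.15 V, ∠V_total = -121.6°.

V_total = 55.15∠-121.6° V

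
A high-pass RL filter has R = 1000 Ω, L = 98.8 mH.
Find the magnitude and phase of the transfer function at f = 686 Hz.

Step 1 — Angular frequency: ω = 2π·686 = 4310 rad/s.
Step 2 — Transfer function: H(jω) = jωL/(R + jωL).
Step 3 — Numerator jωL = j·425.9; denominator R + jωL = 1000 + j425.9.
Step 4 — H = 0.1535 + j0.3605.
Step 5 — Magnitude: |H| = 0.3918 (-8.1 dB); phase: φ = 66.9°.

|H| = 0.3918 (-8.1 dB), φ = 66.9°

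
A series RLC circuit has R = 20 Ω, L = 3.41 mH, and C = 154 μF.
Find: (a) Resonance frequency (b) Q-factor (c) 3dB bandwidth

Step 1 — Resonance condition Im(Z)=0 gives ω₀ = 1/√(LC).
Step 2 — ω₀ = 1/√(0.00341·0.000154) = 1380 rad/s.
Step 3 — f₀ = ω₀/(2π) = 219.6 Hz.
Step 4 — Series Q: Q = ω₀L/R = 1380·0.00341/20 = 0.2353.
Step 5 — 3dB bandwidth: Δω = ω₀/Q = 5865 rad/s; BW = Δω/(2π) = 933.5 Hz.

(a) f₀ = 219.6 Hz  (b) Q = 0.2353  (c) BW = 933.5 Hz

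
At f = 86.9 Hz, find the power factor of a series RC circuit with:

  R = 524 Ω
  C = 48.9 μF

Step 1 — Angular frequency: ω = 2π·f = 2π·86.9 = 546 rad/s.
Step 2 — Component impedances:
  R: Z = R = 524 Ω
  C: Z = 1/(jωC) = -j/(ω·C) = 0 - j37.45 Ω
Step 3 — Series combination: Z_total = R + C = 524 - j37.45 Ω = 525.3∠-4.1° Ω.
Step 4 — Power factor: PF = cos(φ) = Re(Z)/|Z| = 524/525.3 = 0.9975.
Step 5 — Type: Im(Z) = -37.45 ⇒ leading (phase φ = -4.1°).

PF = 0.9975 (leading, φ = -4.1°)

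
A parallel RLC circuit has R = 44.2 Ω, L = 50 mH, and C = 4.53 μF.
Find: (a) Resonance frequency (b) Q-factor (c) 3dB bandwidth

Step 1 — Resonance: ω₀ = 1/√(LC) = 1/√(0.05·4.53e-06) = 2101 rad/s.
Step 2 — f₀ = ω₀/(2π) = 334.4 Hz.
Step 3 — Parallel Q: Q = R/(ω₀L) = 44.2/(2101·0.05) = 0.4207.
Step 4 — Bandwidth: Δω = ω₀/Q = 4994 rad/s; BW = Δω/(2π) = 794.9 Hz.

(a) f₀ = 334.4 Hz  (b) Q = 0.4207  (c) BW = 794.9 Hz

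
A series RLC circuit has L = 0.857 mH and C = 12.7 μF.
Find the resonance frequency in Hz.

Step 1 — Resonance condition Im(Z)=0 gives ω₀ = 1/√(LC).
Step 2 — ω₀ = 1/√(0.000857·1.27e-05) = 9585 rad/s.
Step 3 — f₀ = ω₀/(2π) = 1526 Hz.

f₀ = 1526 Hz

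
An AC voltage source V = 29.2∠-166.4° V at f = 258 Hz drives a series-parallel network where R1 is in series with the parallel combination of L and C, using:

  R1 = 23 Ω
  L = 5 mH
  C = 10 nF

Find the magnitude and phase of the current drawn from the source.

Step 1 — Angular frequency: ω = 2π·f = 2π·258 = 1621 rad/s.
Step 2 — Component impedances:
  R1: Z = R = 23 Ω
  L: Z = jωL = j·1621·0.005 = 0 + j8.105 Ω
  C: Z = 1/(jωC) = -j/(ω·C) = 0 - j6.169e+04 Ω
Step 3 — Parallel branch: L || C = 1/(1/L + 1/C) = 0 + j8.106 Ω.
Step 4 — Series with R1: Z_total = R1 + (L || C) = 23 + j8.106 Ω = 24.39∠19.4° Ω.
Step 5 — Source phasor: V = 29.2∠-166.4° V = -28.38 - j6.866 V.
Step 6 — Ohm's law: I = V / Z_total = (-28.38 - j6.866) / (23 + j8.106) = -1.191 + j0.1213 A.
Step 7 — Convert to polar: |I| = 1.197 A, ∠I = 174.2°.

I = 1.197∠174.2° A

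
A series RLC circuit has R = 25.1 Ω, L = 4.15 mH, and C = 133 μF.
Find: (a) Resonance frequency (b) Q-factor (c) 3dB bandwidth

Step 1 — Resonance: ω₀ = 1/√(LC) = 1/√(0.00415·0.000133) = 1346 rad/s.
Step 2 — f₀ = ω₀/(2π) = 214.2 Hz.
Step 3 — Series Q: Q = ω₀L/R = 1346·0.00415/25.1 = 0.2225.
Step 4 — Bandwidth: Δω = ω₀/Q = 6048 rad/s; BW = Δω/(2π) = 962.6 Hz.

(a) f₀ = 214.2 Hz  (b) Q = 0.2225  (c) BW = 962.6 Hz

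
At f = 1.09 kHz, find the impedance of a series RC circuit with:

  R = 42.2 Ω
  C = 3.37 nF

Step 1 — Angular frequency: ω = 2π·f = 2π·1090 = 6849 rad/s.
Step 2 — Component impedances:
  R: Z = R = 42.2 Ω
  C: Z = 1/(jωC) = -j/(ω·C) = 0 - j4.333e+04 Ω
Step 3 — Series combination: Z_total = R + C = 42.2 - j4.333e+04 Ω = 4.333e+04∠-89.9° Ω.

Z = 42.2 - j4.333e+04 Ω = 4.333e+04∠-89.9° Ω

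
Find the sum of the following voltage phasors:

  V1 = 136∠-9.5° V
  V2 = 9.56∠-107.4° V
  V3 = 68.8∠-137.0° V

Step 1 — Convert each phasor to rectangular form:
  V1 = 136·(cos(-9.5°) + j·sin(-9.5°)) = 134.1 - j22.45 V
  V2 = 9.56·(cos(-107.4°) + j·sin(-107.4°)) = -2.859 - j9.123 V
  V3 = 68.8·(cos(-137.0°) + j·sin(-137.0°)) = -50.32 - j46.92 V
Step 2 — Sum components: V_total = 80.96 - j78.49 V.
Step 3 — Convert to polar: |V_total| = 112.8 V, ∠V_total = -44.1°.

V_total = 112.8∠-44.1° V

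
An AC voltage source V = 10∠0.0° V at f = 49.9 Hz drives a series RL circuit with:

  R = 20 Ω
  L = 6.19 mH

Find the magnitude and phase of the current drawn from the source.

Step 1 — Angular frequency: ω = 2π·f = 2π·49.9 = 313.5 rad/s.
Step 2 — Component impedances:
  R: Z = R = 20 Ω
  L: Z = jωL = j·313.5·0.00619 = 0 + j1.941 Ω
Step 3 — Series combination: Z_total = R + L = 20 + j1.941 Ω = 20.09∠5.5° Ω.
Step 4 — Source phasor: V = 10∠0.0° V = 10 V.
Step 5 — Ohm's law: I = V / Z_total = (10) / (20 + j1.941) = 0.4953 - j0.04807 A.
Step 6 — Convert to polar: |I| = 0.4977 A, ∠I = -5.5°.

I = 0.4977∠-5.5° A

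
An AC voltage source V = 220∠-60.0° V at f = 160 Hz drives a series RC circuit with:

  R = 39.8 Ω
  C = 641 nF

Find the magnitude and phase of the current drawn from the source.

Step 1 — Angular frequency: ω = 2π·f = 2π·160 = 1005 rad/s.
Step 2 — Component impedances:
  R: Z = R = 39.8 Ω
  C: Z = 1/(jωC) = -j/(ω·C) = 0 - j1552 Ω
Step 3 — Series combination: Z_total = R + C = 39.8 - j1552 Ω = 1552∠-88.5° Ω.
Step 4 — Source phasor: V = 220∠-60.0° V = 110 - j190.5 V.
Step 5 — Ohm's law: I = V / Z_total = (110 - j190.5) / (39.8 - j1552) = 0.1245 + j0.06769 A.
Step 6 — Convert to polar: |I| = 0.1417 A, ∠I = 28.5°.

I = 0.1417∠28.5° A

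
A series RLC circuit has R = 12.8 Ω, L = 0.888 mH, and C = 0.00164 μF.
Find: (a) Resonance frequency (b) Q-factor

Step 1 — Resonance condition Im(Z)=0 gives ω₀ = 1/√(LC).
Step 2 — ω₀ = 1/√(0.000888·1.64e-09) = 8.287e+05 rad/s.
Step 3 — f₀ = ω₀/(2π) = 1.319e+05 Hz.
Step 4 — Series Q: Q = ω₀L/R = 8.287e+05·0.000888/12.8 = 57.49.

(a) f₀ = 1.319e+05 Hz  (b) Q = 57.49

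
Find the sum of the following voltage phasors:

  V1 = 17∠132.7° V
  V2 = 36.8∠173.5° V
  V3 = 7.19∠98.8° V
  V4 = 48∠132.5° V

Step 1 — Convert each phasor to rectangular form:
  V1 = 17·(cos(132.7°) + j·sin(132.7°)) = -11.53 + j12.49 V
  V2 = 36.8·(cos(173.5°) + j·sin(173.5°)) = -36.56 + j4.166 V
  V3 = 7.19·(cos(98.8°) + j·sin(98.8°)) = -1.1 + j7.105 V
  V4 = 48·(cos(132.5°) + j·sin(132.5°)) = -32.43 + j35.39 V
Step 2 — Sum components: V_total = -81.62 + j59.15 V.
Step 3 — Convert to polar: |V_total| = 100.8 V, ∠V_total = 144.1°.

V_total = 100.8∠144.1° V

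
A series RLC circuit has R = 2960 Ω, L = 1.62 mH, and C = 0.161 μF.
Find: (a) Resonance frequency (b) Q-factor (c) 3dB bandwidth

Step 1 — Resonance condition Im(Z)=0 gives ω₀ = 1/√(LC).
Step 2 — ω₀ = 1/√(0.00162·1.61e-07) = 6.192e+04 rad/s.
Step 3 — f₀ = ω₀/(2π) = 9855 Hz.
Step 4 — Series Q: Q = ω₀L/R = 6.192e+04·0.00162/2960 = 0.03389.
Step 5 — 3dB bandwidth: Δω = ω₀/Q = 1.827e+06 rad/s; BW = Δω/(2π) = 2.908e+05 Hz.

(a) f₀ = 9855 Hz  (b) Q = 0.03389  (c) BW = 2.908e+05 Hz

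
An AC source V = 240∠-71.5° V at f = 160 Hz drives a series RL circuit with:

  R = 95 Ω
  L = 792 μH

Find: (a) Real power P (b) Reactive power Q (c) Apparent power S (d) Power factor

Step 1 — Angular frequency: ω = 2π·f = 2π·160 = 1005 rad/s.
Step 2 — Component impedances:
  R: Z = R = 95 Ω
  L: Z = jωL = j·1005·0.000792 = 0 + j0.7962 Ω
Step 3 — Series combination: Z_total = R + L = 95 + j0.7962 Ω = 95∠0.5° Ω.
Step 4 — Source phasor: V = 240∠-71.5° V = 76.15 - j227.6 V.
Step 5 — Current: I = V / Z = 0.7815 - j2.402 A = 2.526∠-72.0° A.
Step 6 — Complex power: S = V·I* = 606.3 + j5.081 VA.
Step 7 — Real power: P = Re(S) = 606.3 W.
Step 8 — Reactive power: Q = Im(S) = 5.081 VAR.
Step 9 — Apparent power: |S| = 606.3 VA.
Step 10 — Power factor: PF = P/|S| = 1 (lagging).

(a) P = 606.3 W  (b) Q = 5.081 VAR  (c) S = 606.3 VA  (d) PF = 1 (lagging)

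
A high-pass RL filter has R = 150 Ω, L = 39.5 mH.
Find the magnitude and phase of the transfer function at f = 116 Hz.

Step 1 — Angular frequency: ω = 2π·116 = 728.8 rad/s.
Step 2 — Transfer function: H(jω) = jωL/(R + jωL).
Step 3 — Numerator jωL = j·28.79; denominator R + jωL = 150 + j28.79.
Step 4 — H = 0.03553 + j0.1851.
Step 5 — Magnitude: |H| = 0.1885 (-14.5 dB); phase: φ = 79.1°.

|H| = 0.1885 (-14.5 dB), φ = 79.1°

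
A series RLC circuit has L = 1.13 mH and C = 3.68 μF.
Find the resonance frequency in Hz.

Step 1 — Resonance condition Im(Z)=0 gives ω₀ = 1/√(LC).
Step 2 — ω₀ = 1/√(0.00113·3.68e-06) = 1.551e+04 rad/s.
Step 3 — f₀ = ω₀/(2π) = 2468 Hz.

f₀ = 2468 Hz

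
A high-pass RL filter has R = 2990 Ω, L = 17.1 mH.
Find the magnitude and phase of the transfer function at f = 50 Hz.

Step 1 — Angular frequency: ω = 2π·50 = 314.2 rad/s.
Step 2 — Transfer function: H(jω) = jωL/(R + jωL).
Step 3 — Numerator jωL = j·5.372; denominator R + jωL = 2990 + j5.372.
Step 4 — H = 3.228e-06 + j0.001797.
Step 5 — Magnitude: |H| = 0.001797 (-54.9 dB); phase: φ = 89.9°.

|H| = 0.001797 (-54.9 dB), φ = 89.9°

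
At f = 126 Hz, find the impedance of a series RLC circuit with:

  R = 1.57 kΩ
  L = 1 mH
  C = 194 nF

Step 1 — Angular frequency: ω = 2π·f = 2π·126 = 791.7 rad/s.
Step 2 — Component impedances:
  R: Z = R = 1570 Ω
  L: Z = jωL = j·791.7·0.001 = 0 + j0.7917 Ω
  C: Z = 1/(jωC) = -j/(ω·C) = 0 - j6511 Ω
Step 3 — Series combination: Z_total = R + L + C = 1570 - j6510 Ω = 6697∠-76.4° Ω.

Z = 1570 - j6510 Ω = 6697∠-76.4° Ω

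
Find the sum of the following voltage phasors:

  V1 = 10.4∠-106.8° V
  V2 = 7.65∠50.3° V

Step 1 — Convert each phasor to rectangular form:
  V1 = 10.4·(cos(-106.8°) + j·sin(-106.8°)) = -3.006 - j9.956 V
  V2 = 7.65·(cos(50.3°) + j·sin(50.3°)) = 4.887 + j5.886 V
Step 2 — Sum components: V_total = 1.881 - j4.07 V.
Step 3 — Convert to polar: |V_total| = 4.484 V, ∠V_total = -65.2°.

V_total = 4.484∠-65.2° V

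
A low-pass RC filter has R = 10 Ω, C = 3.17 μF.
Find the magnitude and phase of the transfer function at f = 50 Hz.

Step 1 — Angular frequency: ω = 2π·50 = 314.2 rad/s.
Step 2 — Transfer function: H(jω) = 1/(1 + jωRC).
Step 3 — Denominator: 1 + jωRC = 1 + j·314.2·10·3.17e-06 = 1 + j0.009959.
Step 4 — H = 0.9999 - j0.009958.
Step 5 — Magnitude: |H| = 1 (-0.0 dB); phase: φ = -0.6°.

|H| = 1 (-0.0 dB), φ = -0.6°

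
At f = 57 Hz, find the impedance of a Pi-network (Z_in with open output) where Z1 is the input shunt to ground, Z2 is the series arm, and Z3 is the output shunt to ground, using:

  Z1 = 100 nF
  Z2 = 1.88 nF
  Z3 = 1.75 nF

Step 1 — Angular frequency: ω = 2π·f = 2π·57 = 358.1 rad/s.
Step 2 — Component impedances:
  Z1: Z = 1/(jωC) = -j/(ω·C) = 0 - j2.792e+04 Ω
  Z2: Z = 1/(jωC) = -j/(ω·C) = 0 - j1.485e+06 Ω
  Z3: Z = 1/(jωC) = -j/(ω·C) = 0 - j1.596e+06 Ω
Step 3 — With open output, the series arm Z2 and the output shunt Z3 appear in series to ground: Z2 + Z3 = 0 - j3.081e+06 Ω.
Step 4 — Parallel with input shunt Z1: Z_in = Z1 || (Z2 + Z3) = 0 - j2.767e+04 Ω = 2.767e+04∠-90.0° Ω.

Z = 0 - j2.767e+04 Ω = 2.767e+04∠-90.0° Ω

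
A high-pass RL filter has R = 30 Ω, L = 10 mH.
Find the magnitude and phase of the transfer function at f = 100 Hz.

Step 1 — Angular frequency: ω = 2π·100 = 628.3 rad/s.
Step 2 — Transfer function: H(jω) = jωL/(R + jωL).
Step 3 — Numerator jωL = j·6.283; denominator R + jωL = 30 + j6.283.
Step 4 — H = 0.04202 + j0.2006.
Step 5 — Magnitude: |H| = 0.205 (-13.8 dB); phase: φ = 78.2°.

|H| = 0.205 (-13.8 dB), φ = 78.2°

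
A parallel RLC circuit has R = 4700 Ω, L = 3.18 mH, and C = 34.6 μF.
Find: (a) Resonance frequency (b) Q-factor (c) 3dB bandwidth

Step 1 — Resonance: ω₀ = 1/√(LC) = 1/√(0.00318·3.46e-05) = 3015 rad/s.
Step 2 — f₀ = ω₀/(2π) = 479.8 Hz.
Step 3 — Parallel Q: Q = R/(ω₀L) = 4700/(3015·0.00318) = 490.3.
Step 4 — Bandwidth: Δω = ω₀/Q = 6.149 rad/s; BW = Δω/(2π) = 0.9787 Hz.

(a) f₀ = 479.8 Hz  (b) Q = 490.3  (c) BW = 0.9787 Hz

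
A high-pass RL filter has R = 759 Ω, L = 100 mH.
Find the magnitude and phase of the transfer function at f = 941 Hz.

Step 1 — Angular frequency: ω = 2π·941 = 5912 rad/s.
Step 2 — Transfer function: H(jω) = jωL/(R + jωL).
Step 3 — Numerator jωL = j·591.2; denominator R + jωL = 759 + j591.2.
Step 4 — H = 0.3777 + j0.4848.
Step 5 — Magnitude: |H| = 0.6145 (-4.2 dB); phase: φ = 52.1°.

|H| = 0.6145 (-4.2 dB), φ = 52.1°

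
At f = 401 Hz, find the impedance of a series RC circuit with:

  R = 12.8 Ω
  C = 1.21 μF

Step 1 — Angular frequency: ω = 2π·f = 2π·401 = 2520 rad/s.
Step 2 — Component impedances:
  R: Z = R = 12.8 Ω
  C: Z = 1/(jωC) = -j/(ω·C) = 0 - j328 Ω
Step 3 — Series combination: Z_total = R + C = 12.8 - j328 Ω = 328.3∠-87.8° Ω.

Z = 12.8 - j328 Ω = 328.3∠-87.8° Ω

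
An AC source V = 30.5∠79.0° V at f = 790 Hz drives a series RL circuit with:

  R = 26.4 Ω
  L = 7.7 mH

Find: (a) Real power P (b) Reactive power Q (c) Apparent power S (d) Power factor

Step 1 — Angular frequency: ω = 2π·f = 2π·790 = 4964 rad/s.
Step 2 — Component impedances:
  R: Z = R = 26.4 Ω
  L: Z = jωL = j·4964·0.0077 = 0 + j38.22 Ω
Step 3 — Series combination: Z_total = R + L = 26.4 + j38.22 Ω = 46.45∠55.4° Ω.
Step 4 — Source phasor: V = 30.5∠79.0° V = 5.82 + j29.94 V.
Step 5 — Current: I = V / Z = 0.6015 + j0.2632 A = 0.6566∠23.6° A.
Step 6 — Complex power: S = V·I* = 11.38 + j16.48 VA.
Step 7 — Real power: P = Re(S) = 11.38 W.
Step 8 — Reactive power: Q = Im(S) = 16.48 VAR.
Step 9 — Apparent power: |S| = 20.03 VA.
Step 10 — Power factor: PF = P/|S| = 0.5683 (lagging).

(a) P = 11.38 W  (b) Q = 16.48 VAR  (c) S = 20.03 VA  (d) PF = 0.5683 (lagging)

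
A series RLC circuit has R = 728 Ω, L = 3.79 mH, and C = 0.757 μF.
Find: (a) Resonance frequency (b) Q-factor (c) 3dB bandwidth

Step 1 — Resonance condition Im(Z)=0 gives ω₀ = 1/√(LC).
Step 2 — ω₀ = 1/√(0.00379·7.57e-07) = 1.867e+04 rad/s.
Step 3 — f₀ = ω₀/(2π) = 2971 Hz.
Step 4 — Series Q: Q = ω₀L/R = 1.867e+04·0.00379/728 = 0.09719.
Step 5 — 3dB bandwidth: Δω = ω₀/Q = 1.921e+05 rad/s; BW = Δω/(2π) = 3.057e+04 Hz.

(a) f₀ = 2971 Hz  (b) Q = 0.09719  (c) BW = 3.057e+04 Hz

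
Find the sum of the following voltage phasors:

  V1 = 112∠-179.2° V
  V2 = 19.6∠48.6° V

Step 1 — Convert each phasor to rectangular form:
  V1 = 112·(cos(-179.2°) + j·sin(-179.2°)) = -112 - j1.564 V
  V2 = 19.6·(cos(48.6°) + j·sin(48.6°)) = 12.96 + j14.7 V
Step 2 — Sum components: V_total = -99.03 + j13.14 V.
Step 3 — Convert to polar: |V_total| = 99.9 V, ∠V_total = 172.4°.

V_total = 99.9∠172.4° V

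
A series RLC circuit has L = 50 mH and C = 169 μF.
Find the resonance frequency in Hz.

Step 1 — Resonance condition Im(Z)=0 gives ω₀ = 1/√(LC).
Step 2 — ω₀ = 1/√(0.05·0.000169) = 344 rad/s.
Step 3 — f₀ = ω₀/(2π) = 54.75 Hz.

f₀ = 54.75 Hz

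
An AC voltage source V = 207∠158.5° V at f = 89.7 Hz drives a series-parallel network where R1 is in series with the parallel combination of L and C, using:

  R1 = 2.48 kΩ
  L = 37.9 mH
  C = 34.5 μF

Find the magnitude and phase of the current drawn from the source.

Step 1 — Angular frequency: ω = 2π·f = 2π·89.7 = 563.6 rad/s.
Step 2 — Component impedances:
  R1: Z = R = 2480 Ω
  L: Z = jωL = j·563.6·0.0379 = 0 + j21.36 Ω
  C: Z = 1/(jωC) = -j/(ω·C) = 0 - j51.43 Ω
Step 3 — Parallel branch: L || C = 1/(1/L + 1/C) = 0 + j36.53 Ω.
Step 4 — Series with R1: Z_total = R1 + (L || C) = 2480 + j36.53 Ω = 2480∠0.8° Ω.
Step 5 — Source phasor: V = 207∠158.5° V = -192.6 + j75.87 V.
Step 6 — Ohm's law: I = V / Z_total = (-192.6 + j75.87) / (2480 + j36.53) = -0.07719 + j0.03173 A.
Step 7 — Convert to polar: |I| = 0.08346 A, ∠I = 157.7°.

I = 0.08346∠157.7° A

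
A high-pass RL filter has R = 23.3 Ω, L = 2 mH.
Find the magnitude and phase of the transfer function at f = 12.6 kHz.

Step 1 — Angular frequency: ω = 2π·1.26e+04 = 7.917e+04 rad/s.
Step 2 — Transfer function: H(jω) = jωL/(R + jωL).
Step 3 — Numerator jωL = j·158.3; denominator R + jωL = 23.3 + j158.3.
Step 4 — H = 0.9788 + j0.144.
Step 5 — Magnitude: |H| = 0.9893 (-0.1 dB); phase: φ = 8.4°.

|H| = 0.9893 (-0.1 dB), φ = 8.4°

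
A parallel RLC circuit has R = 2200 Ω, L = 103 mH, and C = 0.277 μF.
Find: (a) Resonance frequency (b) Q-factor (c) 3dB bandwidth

Step 1 — Resonance: ω₀ = 1/√(LC) = 1/√(0.103·2.77e-07) = 5920 rad/s.
Step 2 — f₀ = ω₀/(2π) = 942.2 Hz.
Step 3 — Parallel Q: Q = R/(ω₀L) = 2200/(5920·0.103) = 3.608.
Step 4 — Bandwidth: Δω = ω₀/Q = 1641 rad/s; BW = Δω/(2π) = 261.2 Hz.

(a) f₀ = 942.2 Hz  (b) Q = 3.608  (c) BW = 261.2 Hz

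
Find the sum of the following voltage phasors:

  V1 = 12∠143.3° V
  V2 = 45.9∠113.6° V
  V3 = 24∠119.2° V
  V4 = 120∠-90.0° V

Step 1 — Convert each phasor to rectangular form:
  V1 = 12·(cos(143.3°) + j·sin(143.3°)) = -9.621 + j7.172 V
  V2 = 45.9·(cos(113.6°) + j·sin(113.6°)) = -18.38 + j42.06 V
  V3 = 24·(cos(119.2°) + j·sin(119.2°)) = -11.71 + j20.95 V
  V4 = 120·(cos(-90.0°) + j·sin(-90.0°)) = 0 - j120 V
Step 2 — Sum components: V_total = -39.71 - j49.82 V.
Step 3 — Convert to polar: |V_total| = 63.71 V, ∠V_total = -128.6°.

V_total = 63.71∠-128.6° V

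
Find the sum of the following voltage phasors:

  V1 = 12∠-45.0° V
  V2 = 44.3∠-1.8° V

Step 1 — Convert each phasor to rectangular form:
  V1 = 12·(cos(-45.0°) + j·sin(-45.0°)) = 8.485 - j8.485 V
  V2 = 44.3·(cos(-1.8°) + j·sin(-1.8°)) = 44.28 - j1.391 V
Step 2 — Sum components: V_total = 52.76 - j9.877 V.
Step 3 — Convert to polar: |V_total| = 53.68 V, ∠V_total = -10.6°.

V_total = 53.68∠-10.6° V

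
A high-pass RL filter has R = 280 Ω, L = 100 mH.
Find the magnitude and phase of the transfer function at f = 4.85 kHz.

Step 1 — Angular frequency: ω = 2π·4850 = 3.047e+04 rad/s.
Step 2 — Transfer function: H(jω) = jωL/(R + jωL).
Step 3 — Numerator jωL = j·3047; denominator R + jωL = 280 + j3047.
Step 4 — H = 0.9916 + j0.09111.
Step 5 — Magnitude: |H| = 0.9958 (-0.0 dB); phase: φ = 5.2°.

|H| = 0.9958 (-0.0 dB), φ = 5.2°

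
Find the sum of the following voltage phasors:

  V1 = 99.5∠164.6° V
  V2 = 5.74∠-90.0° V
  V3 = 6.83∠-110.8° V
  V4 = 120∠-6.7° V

Step 1 — Convert each phasor to rectangular form:
  V1 = 99.5·(cos(164.6°) + j·sin(164.6°)) = -95.93 + j26.42 V
  V2 = 5.74·(cos(-90.0°) + j·sin(-90.0°)) = 0 - j5.74 V
  V3 = 6.83·(cos(-110.8°) + j·sin(-110.8°)) = -2.425 - j6.385 V
  V4 = 120·(cos(-6.7°) + j·sin(-6.7°)) = 119.2 - j14 V
Step 2 — Sum components: V_total = 20.83 + j0.2975 V.
Step 3 — Convert to polar: |V_total| = 20.83 V, ∠V_total = 0.8°.

V_total = 20.83∠0.8° V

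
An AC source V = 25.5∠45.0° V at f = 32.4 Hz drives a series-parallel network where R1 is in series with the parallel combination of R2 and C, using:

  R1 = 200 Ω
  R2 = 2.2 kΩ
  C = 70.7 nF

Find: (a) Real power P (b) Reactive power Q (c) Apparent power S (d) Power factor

Step 1 — Angular frequency: ω = 2π·f = 2π·32.4 = 203.6 rad/s.
Step 2 — Component impedances:
  R1: Z = R = 200 Ω
  R2: Z = R = 2200 Ω
  C: Z = 1/(jωC) = -j/(ω·C) = 0 - j6.948e+04 Ω
Step 3 — Parallel branch: R2 || C = 1/(1/R2 + 1/C) = 2198 - j69.59 Ω.
Step 4 — Series with R1: Z_total = R1 + (R2 || C) = 2398 - j69.59 Ω = 2399∠-1.7° Ω.
Step 5 — Source phasor: V = 25.5∠45.0° V = 18.03 + j18.03 V.
Step 6 — Current: I = V / Z = 0.007296 + j0.007732 A = 0.01063∠46.7° A.
Step 7 — Complex power: S = V·I* = 0.271 - j0.007864 VA.
Step 8 — Real power: P = Re(S) = 0.271 W.
Step 9 — Reactive power: Q = Im(S) = -0.007864 VAR.
Step 10 — Apparent power: |S| = 0.2711 VA.
Step 11 — Power factor: PF = P/|S| = 0.9996 (leading).

(a) P = 0.271 W  (b) Q = -0.007864 VAR  (c) S = 0.2711 VA  (d) PF = 0.9996 (leading)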